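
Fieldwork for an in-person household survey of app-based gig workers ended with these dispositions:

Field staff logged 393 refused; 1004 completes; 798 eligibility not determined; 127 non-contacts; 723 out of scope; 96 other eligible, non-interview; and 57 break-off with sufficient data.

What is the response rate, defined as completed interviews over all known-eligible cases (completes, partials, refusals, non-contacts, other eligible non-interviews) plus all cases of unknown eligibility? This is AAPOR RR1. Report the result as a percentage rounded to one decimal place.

Top: 1004
Base: 1004 + 57 + 393 + 127 + 96 + 798 = 2475
RR1 = 1004 / 2475 = 0.4057

40.6%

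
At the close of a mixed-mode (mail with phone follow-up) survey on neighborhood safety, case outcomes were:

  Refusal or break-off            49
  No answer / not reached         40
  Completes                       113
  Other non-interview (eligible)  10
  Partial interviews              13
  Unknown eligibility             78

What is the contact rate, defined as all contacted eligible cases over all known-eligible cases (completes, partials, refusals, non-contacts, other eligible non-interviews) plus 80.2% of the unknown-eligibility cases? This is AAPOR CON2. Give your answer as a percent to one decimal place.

64.3%

Top = 113 + 13 + 49 + 10 = 185
Known eligible = 113 + 13 + 49 + 40 + 10 = 225
e × U = 0.8020 × 78 = 62.56
Denominator = 225 + 62.56 = 287.56
CON2 = 185 / 287.56 = 0.6433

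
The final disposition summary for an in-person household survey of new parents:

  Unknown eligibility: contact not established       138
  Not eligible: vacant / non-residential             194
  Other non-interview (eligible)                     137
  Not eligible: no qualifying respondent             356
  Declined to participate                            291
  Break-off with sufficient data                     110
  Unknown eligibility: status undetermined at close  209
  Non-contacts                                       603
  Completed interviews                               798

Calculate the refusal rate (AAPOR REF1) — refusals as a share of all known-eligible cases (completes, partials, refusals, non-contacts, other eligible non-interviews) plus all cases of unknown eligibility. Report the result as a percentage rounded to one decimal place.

12.7%

Unknown if eligible = 138 + 209 = 347
Not eligible = 356 + 194 = 550
Num → 291
Denom → 798 + 110 + 291 + 603 + 137 + 347 = 2286
REF1 = 291 / 2286 = 0.1273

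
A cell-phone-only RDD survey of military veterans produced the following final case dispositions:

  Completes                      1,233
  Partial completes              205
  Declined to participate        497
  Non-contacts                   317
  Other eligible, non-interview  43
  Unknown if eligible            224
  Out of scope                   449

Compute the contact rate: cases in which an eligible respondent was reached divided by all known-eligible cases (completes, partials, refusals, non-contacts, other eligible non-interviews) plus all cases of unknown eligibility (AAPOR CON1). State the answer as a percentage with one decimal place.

78.5%

Num → 1233 + 205 + 497 + 43 = 1978
Base → 1233 + 205 + 497 + 317 + 43 + 224 = 2519
CON1 = 1978 / 2519 = 0.7852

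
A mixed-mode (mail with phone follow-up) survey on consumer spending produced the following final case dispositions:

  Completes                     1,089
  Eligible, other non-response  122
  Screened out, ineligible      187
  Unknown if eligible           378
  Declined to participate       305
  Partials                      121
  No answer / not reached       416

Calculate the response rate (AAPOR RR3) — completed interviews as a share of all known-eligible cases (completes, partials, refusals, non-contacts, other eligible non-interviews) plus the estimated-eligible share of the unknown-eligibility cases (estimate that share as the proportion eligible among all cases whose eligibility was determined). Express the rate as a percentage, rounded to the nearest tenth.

45.4%

Top: 1089
Determined eligible: 1089 + 121 + 305 + 416 + 122 = 2053
e = 2053 / (2053 + 187) = 2053 / 2240 = 0.9165
Eligible share of unknowns: 0.9165 × 378 = 346.44
Base: 2053 + 346.44 = 2399.44
RR3 = 1089 / 2399.44 = 0.4539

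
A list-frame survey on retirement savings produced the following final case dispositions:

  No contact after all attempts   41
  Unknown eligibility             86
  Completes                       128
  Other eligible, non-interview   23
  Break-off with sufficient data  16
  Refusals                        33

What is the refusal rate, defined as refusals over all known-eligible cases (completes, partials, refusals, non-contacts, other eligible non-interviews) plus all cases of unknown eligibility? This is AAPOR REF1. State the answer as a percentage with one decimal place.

Top = 33
Base = 128 + 16 + 33 + 41 + 23 + 86 = 327
REF1 = 33 / 327 = 0.1009

10.1%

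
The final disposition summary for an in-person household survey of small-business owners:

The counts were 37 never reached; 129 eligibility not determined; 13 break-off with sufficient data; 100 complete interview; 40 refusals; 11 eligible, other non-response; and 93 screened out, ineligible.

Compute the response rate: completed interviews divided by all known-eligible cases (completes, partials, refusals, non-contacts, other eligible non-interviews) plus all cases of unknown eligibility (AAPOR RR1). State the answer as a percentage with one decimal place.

30.3%

Top → 100
Base → 100 + 13 + 40 + 37 + 11 + 129 = 330
RR1 = 100 / 330 = 0.3030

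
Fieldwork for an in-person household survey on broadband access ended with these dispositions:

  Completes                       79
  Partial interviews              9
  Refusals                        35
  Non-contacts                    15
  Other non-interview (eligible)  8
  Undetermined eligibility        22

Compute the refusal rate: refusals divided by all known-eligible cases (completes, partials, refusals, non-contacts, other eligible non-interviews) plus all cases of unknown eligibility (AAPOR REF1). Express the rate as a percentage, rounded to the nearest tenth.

Num: 35
Denom: 79 + 9 + 35 + 15 + 8 + 22 = 168
REF1 = 35 / 168 = 0.2083

20.8%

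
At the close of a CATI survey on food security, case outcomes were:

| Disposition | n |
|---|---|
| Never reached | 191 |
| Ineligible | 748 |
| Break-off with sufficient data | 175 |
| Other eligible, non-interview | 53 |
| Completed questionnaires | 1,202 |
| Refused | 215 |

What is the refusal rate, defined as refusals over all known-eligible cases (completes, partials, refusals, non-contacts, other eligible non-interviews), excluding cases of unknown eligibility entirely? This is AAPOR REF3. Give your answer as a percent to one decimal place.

Top → 215
Base → 1202 + 175 + 215 + 191 + 53 = 1836
REF3 = 215 / 1836 = 0.1171

11.7%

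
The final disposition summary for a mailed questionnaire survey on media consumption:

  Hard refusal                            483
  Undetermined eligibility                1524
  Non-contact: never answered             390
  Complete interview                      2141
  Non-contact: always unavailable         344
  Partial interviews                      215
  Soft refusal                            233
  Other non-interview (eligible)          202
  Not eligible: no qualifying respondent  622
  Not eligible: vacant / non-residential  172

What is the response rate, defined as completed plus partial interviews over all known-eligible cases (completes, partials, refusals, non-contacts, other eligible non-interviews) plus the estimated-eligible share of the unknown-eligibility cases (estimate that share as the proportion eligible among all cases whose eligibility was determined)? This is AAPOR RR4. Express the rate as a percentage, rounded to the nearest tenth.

Refusals = 483 + 233 = 716
Non-contacts = 390 + 344 = 734
Not eligible = 622 + 172 = 794
Numerator: 2141 + 215 = 2356
Eligible (known): 2141 + 215 + 716 + 734 + 202 = 4008
e = 4008 / (4008 + 794) = 4008 / 4802 = 0.8347
e × U: 0.8347 × 1524 = 1272.08
Denom: 4008 + 1272.08 = 5280.08
RR4 = 2356 / 5280.08 = 0.4462

44.6%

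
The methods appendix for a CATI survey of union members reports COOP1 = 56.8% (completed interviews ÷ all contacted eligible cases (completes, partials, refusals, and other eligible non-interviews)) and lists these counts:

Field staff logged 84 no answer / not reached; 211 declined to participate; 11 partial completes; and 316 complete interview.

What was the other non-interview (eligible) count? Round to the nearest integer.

COOP1 = 316 / D = 0.568
D = 316 / 0.568 = 556.3
Remaining denominator categories sum to 538
other non-interview (eligible) = 556.3 − 538 ≈ 18

18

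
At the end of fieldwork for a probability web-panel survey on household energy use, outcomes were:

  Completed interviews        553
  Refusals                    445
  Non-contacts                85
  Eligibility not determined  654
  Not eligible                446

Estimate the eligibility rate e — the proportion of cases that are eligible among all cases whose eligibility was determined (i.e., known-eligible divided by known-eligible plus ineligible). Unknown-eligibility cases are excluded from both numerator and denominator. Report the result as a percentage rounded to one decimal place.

Determined eligible = 553 + 445 + 85 = 1083
e = 1083 / (1083 + 446) = 1083 / 1529 = 0.7083

70.8%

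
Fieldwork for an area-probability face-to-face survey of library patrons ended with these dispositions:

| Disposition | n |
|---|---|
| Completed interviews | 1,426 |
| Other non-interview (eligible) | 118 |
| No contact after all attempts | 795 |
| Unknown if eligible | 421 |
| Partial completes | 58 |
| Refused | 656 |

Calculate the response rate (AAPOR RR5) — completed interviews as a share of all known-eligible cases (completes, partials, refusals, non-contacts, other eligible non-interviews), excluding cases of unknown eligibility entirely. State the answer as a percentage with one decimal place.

Num = 1426
Base = 1426 + 58 + 656 + 795 + 118 = 3053
RR5 = 1426 / 3053 = 0.4671

46.7%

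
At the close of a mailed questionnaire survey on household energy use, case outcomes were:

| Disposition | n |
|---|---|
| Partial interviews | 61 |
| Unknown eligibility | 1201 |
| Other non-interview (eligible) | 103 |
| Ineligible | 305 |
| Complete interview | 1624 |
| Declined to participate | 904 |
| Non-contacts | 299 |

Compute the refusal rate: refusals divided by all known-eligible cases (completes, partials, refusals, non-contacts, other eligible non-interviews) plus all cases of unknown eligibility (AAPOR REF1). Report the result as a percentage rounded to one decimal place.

21.6%

Top: 904
Base: 1624 + 61 + 904 + 299 + 103 + 1201 = 4192
REF1 = 904 / 4192 = 0.2156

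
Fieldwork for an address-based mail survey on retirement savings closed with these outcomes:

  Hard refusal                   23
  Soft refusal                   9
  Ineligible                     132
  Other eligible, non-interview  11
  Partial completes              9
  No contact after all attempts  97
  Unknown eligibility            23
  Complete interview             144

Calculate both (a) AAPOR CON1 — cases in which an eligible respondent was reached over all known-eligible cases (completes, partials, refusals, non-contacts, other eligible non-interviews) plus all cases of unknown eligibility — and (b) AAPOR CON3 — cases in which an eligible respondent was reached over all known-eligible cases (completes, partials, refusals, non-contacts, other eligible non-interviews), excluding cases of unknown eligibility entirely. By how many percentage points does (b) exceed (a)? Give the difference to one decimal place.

4.9

Refusal or break-off = 23 + 9 = 32
Num = 144 + 9 + 32 + 11 = 196
Denom = 144 + 9 + 32 + 97 + 11 + 23 = 316
CON1 = 196 / 316 = 0.6203
Denom = 144 + 9 + 32 + 97 + 11 = 293
CON3 = 196 / 293 = 0.6689
Difference = 66.89 − 62.03 = 4.86 percentage points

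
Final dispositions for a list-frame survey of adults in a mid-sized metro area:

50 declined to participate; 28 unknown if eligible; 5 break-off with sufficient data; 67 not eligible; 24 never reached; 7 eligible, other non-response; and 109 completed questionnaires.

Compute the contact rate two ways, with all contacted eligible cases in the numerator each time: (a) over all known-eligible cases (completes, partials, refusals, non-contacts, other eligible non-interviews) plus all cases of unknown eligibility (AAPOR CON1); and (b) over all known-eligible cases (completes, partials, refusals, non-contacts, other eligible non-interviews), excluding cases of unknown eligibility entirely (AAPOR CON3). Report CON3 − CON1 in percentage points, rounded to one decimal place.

11.0

Numerator: 109 + 5 + 50 + 7 = 171
Denom: 109 + 5 + 50 + 24 + 7 + 28 = 223
CON1 = 171 / 223 = 0.7668
Denom: 109 + 5 + 50 + 24 + 7 = 195
CON3 = 171 / 195 = 0.8769
Difference = 87.69 − 76.68 = 11.01 percentage points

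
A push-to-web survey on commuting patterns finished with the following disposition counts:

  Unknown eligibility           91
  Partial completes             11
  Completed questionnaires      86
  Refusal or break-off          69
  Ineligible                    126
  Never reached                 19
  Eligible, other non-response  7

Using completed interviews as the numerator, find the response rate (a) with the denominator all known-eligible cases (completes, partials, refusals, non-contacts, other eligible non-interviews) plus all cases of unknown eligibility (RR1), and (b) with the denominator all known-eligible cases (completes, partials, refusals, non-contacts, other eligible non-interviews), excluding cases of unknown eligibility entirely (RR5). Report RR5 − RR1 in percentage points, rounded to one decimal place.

14.4

Numerator = 86
Base = 86 + 11 + 69 + 19 + 7 + 91 = 283
RR1 = 86 / 283 = 0.3039
Base = 86 + 11 + 69 + 19 + 7 = 192
RR5 = 86 / 192 = 0.4479
Difference = 44.79 − 30.39 = 14.40 percentage points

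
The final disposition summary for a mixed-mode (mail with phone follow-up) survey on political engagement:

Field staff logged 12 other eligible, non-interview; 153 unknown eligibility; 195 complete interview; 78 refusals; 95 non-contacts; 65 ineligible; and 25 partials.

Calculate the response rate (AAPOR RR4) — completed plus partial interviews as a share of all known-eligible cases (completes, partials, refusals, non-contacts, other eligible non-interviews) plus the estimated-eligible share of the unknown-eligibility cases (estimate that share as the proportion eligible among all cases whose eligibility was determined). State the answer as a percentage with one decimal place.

Numerator = 195 + 25 = 220
Determined eligible = 195 + 25 + 78 + 95 + 12 = 405
e = 405 / (405 + 65) = 405 / 470 = 0.8617
e × U = 0.8617 × 153 = 131.84
Denom = 405 + 131.84 = 536.84
RR4 = 220 / 536.84 = 0.4098

41.0%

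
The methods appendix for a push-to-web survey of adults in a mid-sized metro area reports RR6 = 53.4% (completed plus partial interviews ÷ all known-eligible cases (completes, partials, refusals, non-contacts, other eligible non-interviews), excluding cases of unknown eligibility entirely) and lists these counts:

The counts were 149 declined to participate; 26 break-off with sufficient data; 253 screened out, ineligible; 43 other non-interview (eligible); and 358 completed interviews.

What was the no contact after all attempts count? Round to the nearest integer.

Numerator → 358 + 26 = 384
RR6 = 384 / D = 0.534
D = 384 / 0.534 = 719.1
Rest of base = 576
no contact after all attempts = 719.1 − 576 ≈ 143

143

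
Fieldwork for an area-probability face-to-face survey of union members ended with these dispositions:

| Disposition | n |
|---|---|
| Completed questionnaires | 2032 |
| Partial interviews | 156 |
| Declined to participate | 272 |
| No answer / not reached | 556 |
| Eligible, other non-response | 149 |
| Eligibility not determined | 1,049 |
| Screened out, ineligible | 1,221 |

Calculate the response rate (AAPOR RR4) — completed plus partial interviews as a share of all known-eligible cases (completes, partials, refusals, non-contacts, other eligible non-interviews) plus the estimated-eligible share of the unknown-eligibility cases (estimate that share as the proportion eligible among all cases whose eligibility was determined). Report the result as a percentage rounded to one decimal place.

Num = 2032 + 156 = 2188
Determined eligible = 2032 + 156 + 272 + 556 + 149 = 3165
e = 3165 / (3165 + 1221) = 3165 / 4386 = 0.7216
Estimated eligible among unknowns = 0.7216 × 1049 = 756.96
Base = 3165 + 756.96 = 3921.96
RR4 = 2188 / 3921.96 = 0.5579

55.8%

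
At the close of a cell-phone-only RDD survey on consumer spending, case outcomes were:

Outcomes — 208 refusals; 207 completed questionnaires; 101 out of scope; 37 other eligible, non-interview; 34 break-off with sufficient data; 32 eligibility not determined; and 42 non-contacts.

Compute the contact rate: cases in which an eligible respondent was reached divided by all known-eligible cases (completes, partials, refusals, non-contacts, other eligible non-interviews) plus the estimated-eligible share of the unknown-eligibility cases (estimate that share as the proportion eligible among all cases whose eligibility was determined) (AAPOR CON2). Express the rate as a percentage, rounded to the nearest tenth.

87.6%

Numerator → 207 + 34 + 208 + 37 = 486
Known eligible → 207 + 34 + 208 + 42 + 37 = 528
e = 528 / (528 + 101) = 528 / 629 = 0.8394
e × U → 0.8394 × 32 = 26.86
Denom → 528 + 26.86 = 554.86
CON2 = 486 / 554.86 = 0.8759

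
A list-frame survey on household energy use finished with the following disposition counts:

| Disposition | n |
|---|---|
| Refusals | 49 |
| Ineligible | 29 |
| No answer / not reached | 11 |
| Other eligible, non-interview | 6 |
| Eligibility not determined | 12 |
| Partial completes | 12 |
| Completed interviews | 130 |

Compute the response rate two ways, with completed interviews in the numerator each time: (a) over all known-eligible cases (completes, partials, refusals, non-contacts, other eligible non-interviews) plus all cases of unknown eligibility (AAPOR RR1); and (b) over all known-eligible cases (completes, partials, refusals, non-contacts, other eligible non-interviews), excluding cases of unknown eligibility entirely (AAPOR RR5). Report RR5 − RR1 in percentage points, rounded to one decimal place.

Numerator = 130
Base = 130 + 12 + 49 + 11 + 6 + 12 = 220
RR1 = 130 / 220 = 0.5909
Base = 130 + 12 + 49 + 11 + 6 = 208
RR5 = 130 / 208 = 0.6250
Difference = 62.50 − 59.09 = 3.41 percentage points

3.4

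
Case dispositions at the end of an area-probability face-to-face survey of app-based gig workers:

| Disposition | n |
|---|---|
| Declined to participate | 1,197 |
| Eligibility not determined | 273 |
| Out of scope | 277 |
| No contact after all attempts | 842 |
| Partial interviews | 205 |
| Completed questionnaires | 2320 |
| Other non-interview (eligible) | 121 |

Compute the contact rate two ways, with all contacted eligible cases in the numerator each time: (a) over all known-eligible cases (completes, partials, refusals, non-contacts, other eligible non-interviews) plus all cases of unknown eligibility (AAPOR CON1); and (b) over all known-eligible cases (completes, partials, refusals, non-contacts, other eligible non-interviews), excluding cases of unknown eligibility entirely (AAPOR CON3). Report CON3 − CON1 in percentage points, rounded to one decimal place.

4.5

Numerator: 2320 + 205 + 1197 + 121 = 3843
Base: 2320 + 205 + 1197 + 842 + 121 + 273 = 4958
CON1 = 3843 / 4958 = 0.7751
Base: 2320 + 205 + 1197 + 842 + 121 = 4685
CON3 = 3843 / 4685 = 0.8203
Difference = 82.03 − 77.51 = 4.52 percentage points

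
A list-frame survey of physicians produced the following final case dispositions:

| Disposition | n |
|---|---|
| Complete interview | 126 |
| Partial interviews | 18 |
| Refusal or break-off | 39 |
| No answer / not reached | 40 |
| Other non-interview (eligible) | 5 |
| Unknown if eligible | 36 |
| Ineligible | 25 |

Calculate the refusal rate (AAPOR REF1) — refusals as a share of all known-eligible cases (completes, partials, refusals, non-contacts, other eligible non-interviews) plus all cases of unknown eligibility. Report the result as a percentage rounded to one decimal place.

Num: 39
Denominator: 126 + 18 + 39 + 40 + 5 + 36 = 264
REF1 = 39 / 264 = 0.1477

14.8%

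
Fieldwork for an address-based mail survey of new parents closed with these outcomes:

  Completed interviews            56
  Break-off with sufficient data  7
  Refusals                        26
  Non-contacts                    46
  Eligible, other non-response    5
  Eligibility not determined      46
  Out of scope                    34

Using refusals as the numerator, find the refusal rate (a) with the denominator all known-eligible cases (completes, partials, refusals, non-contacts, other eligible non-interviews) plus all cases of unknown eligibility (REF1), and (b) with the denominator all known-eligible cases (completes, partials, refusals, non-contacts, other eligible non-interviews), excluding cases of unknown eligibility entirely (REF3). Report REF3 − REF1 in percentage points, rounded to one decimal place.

4.6

Top: 26
Base: 56 + 7 + 26 + 46 + 5 + 46 = 186
REF1 = 26 / 186 = 0.1398
Base: 56 + 7 + 26 + 46 + 5 = 140
REF3 = 26 / 140 = 0.1857
Difference = 18.57 − 13.98 = 4.59 percentage points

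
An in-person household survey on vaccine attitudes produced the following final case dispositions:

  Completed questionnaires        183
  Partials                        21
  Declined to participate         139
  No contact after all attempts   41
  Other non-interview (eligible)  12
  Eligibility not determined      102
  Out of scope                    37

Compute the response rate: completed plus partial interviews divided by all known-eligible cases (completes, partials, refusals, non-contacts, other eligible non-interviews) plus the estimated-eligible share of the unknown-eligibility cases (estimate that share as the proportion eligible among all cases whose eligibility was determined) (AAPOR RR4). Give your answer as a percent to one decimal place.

Numerator = 183 + 21 = 204
Determined eligible = 183 + 21 + 139 + 41 + 12 = 396
e = 396 / (396 + 37) = 396 / 433 = 0.9145
e × U = 0.9145 × 102 = 93.28
Denominator = 396 + 93.28 = 489.28
RR4 = 204 / 489.28 = 0.4169

41.7%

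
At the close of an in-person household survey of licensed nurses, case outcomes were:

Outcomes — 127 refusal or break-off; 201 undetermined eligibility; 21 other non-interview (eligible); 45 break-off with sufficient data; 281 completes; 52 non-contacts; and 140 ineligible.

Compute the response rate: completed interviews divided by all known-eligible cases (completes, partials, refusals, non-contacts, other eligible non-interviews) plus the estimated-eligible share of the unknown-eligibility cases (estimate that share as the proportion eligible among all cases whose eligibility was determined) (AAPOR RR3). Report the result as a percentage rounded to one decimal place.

41.0%

Numerator → 281
Determined eligible → 281 + 45 + 127 + 52 + 21 = 526
e = 526 / (526 + 140) = 526 / 666 = 0.7898
Estimated eligible among unknowns → 0.7898 × 201 = 158.75
Denominator → 526 + 158.75 = 684.75
RR3 = 281 / 684.75 = 0.4104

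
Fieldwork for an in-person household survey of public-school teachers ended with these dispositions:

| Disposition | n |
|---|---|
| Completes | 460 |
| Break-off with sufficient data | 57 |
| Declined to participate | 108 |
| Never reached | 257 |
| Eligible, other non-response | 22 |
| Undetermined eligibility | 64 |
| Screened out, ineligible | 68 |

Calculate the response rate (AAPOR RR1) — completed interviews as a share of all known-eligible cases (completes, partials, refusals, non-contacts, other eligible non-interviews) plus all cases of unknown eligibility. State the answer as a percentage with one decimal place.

Numerator = 460
Base = 460 + 57 + 108 + 257 + 22 + 64 = 968
RR1 = 460 / 968 = 0.4752

47.5%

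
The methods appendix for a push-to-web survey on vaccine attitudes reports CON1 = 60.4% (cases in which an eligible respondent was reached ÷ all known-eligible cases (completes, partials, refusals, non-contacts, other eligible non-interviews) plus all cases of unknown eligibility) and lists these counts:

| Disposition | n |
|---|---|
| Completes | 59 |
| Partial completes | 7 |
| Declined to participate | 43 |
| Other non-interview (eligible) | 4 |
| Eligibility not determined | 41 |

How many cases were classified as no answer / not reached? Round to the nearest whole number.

33

Numerator: 59 + 7 + 43 + 4 = 113
CON1 = 113 / D = 0.604
D = 113 / 0.604 = 187.1
Remaining denominator categories sum to 154
no answer / not reached = 187.1 − 154 ≈ 33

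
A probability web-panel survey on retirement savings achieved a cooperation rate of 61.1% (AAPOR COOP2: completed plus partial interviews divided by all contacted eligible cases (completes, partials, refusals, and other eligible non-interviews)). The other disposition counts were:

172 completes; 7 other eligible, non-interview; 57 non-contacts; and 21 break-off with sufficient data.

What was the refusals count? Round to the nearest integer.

116

Num = 172 + 21 = 193
COOP2 = 193 / D = 0.611
D = 193 / 0.611 = 315.9
Other denominator terms total 200
refusals = 315.9 − 200 ≈ 116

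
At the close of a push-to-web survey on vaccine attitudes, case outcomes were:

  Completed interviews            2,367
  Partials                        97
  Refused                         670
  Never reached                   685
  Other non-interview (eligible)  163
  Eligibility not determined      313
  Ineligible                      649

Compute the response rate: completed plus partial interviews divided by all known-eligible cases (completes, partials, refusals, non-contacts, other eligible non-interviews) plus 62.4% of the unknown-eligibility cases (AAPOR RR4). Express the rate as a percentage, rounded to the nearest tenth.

59.0%

Numerator → 2367 + 97 = 2464
Eligible (known) → 2367 + 97 + 670 + 685 + 163 = 3982
Eligible share of unknowns → 0.6240 × 313 = 195.31
Base → 3982 + 195.31 = 4177.31
RR4 = 2464 / 4177.31 = 0.5899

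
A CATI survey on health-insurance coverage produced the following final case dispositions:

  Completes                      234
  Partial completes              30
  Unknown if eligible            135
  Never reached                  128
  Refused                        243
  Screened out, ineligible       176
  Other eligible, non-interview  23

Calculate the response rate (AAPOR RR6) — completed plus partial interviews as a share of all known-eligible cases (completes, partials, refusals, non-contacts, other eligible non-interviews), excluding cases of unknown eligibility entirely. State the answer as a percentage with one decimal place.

40.1%

Numerator: 234 + 30 = 264
Denom: 234 + 30 + 243 + 128 + 23 = 658
RR6 = 264 / 658 = 0.4012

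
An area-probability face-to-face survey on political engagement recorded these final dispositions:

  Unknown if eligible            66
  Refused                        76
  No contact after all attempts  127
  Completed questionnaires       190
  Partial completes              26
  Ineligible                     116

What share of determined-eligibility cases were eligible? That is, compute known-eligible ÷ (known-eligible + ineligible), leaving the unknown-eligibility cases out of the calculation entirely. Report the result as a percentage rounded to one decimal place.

Known eligible → 190 + 26 + 76 + 127 = 419
e = 419 / (419 + 116) = 419 / 535 = 0.7832

78.3%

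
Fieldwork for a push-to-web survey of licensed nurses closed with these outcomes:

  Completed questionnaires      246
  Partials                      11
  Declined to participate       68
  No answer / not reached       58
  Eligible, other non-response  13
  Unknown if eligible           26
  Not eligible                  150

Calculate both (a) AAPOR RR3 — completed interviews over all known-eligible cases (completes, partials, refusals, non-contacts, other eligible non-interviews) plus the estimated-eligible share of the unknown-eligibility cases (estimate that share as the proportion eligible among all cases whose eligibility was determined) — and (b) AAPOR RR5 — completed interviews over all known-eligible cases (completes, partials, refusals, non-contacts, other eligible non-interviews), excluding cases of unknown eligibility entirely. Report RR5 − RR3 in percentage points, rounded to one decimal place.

2.8

Numerator = 246
Determined eligible = 246 + 11 + 68 + 58 + 13 = 396
e = 396 / (396 + 150) = 396 / 546 = 0.7253
Eligible share of unknowns = 0.7253 × 26 = 18.86
Denominator = 396 + 18.86 = 414.86
RR3 = 246 / 414.86 = 0.5930
Denominator = 246 + 11 + 68 + 58 + 13 = 396
RR5 = 246 / 396 = 0.6212
Difference = 62.12 − 59.30 = 2.82 percentage points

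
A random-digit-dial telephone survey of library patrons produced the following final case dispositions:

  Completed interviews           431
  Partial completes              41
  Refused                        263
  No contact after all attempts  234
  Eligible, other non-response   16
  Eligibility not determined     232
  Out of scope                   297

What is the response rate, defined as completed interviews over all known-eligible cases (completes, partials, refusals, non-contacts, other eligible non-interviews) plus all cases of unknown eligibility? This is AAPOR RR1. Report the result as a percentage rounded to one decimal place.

35.4%

Numerator: 431
Denom: 431 + 41 + 263 + 234 + 16 + 232 = 1217
RR1 = 431 / 1217 = 0.3541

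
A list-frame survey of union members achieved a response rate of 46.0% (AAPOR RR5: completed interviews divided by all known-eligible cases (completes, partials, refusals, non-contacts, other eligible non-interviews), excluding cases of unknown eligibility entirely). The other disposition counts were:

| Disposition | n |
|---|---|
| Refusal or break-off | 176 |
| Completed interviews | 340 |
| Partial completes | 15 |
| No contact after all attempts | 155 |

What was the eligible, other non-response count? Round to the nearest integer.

53

RR5 = 340 / D = 0.460
D = 340 / 0.460 = 739.1
Other denominator terms total 686
eligible, other non-response = 739.1 − 686 ≈ 53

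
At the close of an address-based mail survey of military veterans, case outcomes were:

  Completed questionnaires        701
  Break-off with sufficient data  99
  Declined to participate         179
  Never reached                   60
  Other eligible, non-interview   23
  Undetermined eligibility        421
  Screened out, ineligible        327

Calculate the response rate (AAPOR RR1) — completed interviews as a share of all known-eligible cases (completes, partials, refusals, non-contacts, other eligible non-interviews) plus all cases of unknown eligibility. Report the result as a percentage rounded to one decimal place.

Numerator → 701
Base → 701 + 99 + 179 + 60 + 23 + 421 = 1483
RR1 = 701 / 1483 = 0.4727

47.3%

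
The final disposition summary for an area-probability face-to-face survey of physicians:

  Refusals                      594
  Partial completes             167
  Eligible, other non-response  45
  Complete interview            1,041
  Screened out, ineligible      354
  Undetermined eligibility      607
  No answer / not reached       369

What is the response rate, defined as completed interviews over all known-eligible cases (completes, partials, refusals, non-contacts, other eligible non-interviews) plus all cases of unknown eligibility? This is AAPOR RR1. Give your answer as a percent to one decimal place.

Numerator = 1041
Denom = 1041 + 167 + 594 + 369 + 45 + 607 = 2823
RR1 = 1041 / 2823 = 0.3688

36.9%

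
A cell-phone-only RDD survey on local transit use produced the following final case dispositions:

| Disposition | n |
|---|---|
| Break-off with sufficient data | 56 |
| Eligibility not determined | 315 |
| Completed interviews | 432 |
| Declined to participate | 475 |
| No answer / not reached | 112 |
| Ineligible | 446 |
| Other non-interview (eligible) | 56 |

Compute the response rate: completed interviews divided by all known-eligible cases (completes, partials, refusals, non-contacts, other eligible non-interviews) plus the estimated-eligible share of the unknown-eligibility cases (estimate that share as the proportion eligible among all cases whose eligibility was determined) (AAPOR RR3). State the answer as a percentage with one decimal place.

Num = 432
Determined eligible = 432 + 56 + 475 + 112 + 56 = 1131
e = 1131 / (1131 + 446) = 1131 / 1577 = 0.7172
e × U = 0.7172 × 315 = 225.92
Denom = 1131 + 225.92 = 1356.92
RR3 = 432 / 1356.92 = 0.3184

31.8%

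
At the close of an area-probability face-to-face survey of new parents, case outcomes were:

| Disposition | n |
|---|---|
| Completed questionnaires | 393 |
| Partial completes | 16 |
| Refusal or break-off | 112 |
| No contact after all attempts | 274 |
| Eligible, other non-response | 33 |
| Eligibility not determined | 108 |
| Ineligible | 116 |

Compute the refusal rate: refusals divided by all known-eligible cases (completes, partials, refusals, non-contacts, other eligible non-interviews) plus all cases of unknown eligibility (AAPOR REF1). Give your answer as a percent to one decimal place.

Num → 112
Denominator → 393 + 16 + 112 + 274 + 33 + 108 = 936
REF1 = 112 / 936 = 0.1197

12.0%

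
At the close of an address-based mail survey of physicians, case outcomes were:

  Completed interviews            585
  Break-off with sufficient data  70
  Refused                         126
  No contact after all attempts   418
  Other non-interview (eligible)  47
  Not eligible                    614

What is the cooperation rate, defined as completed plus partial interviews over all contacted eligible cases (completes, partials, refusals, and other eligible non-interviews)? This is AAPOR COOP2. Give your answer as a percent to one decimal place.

Top → 585 + 70 = 655
Base → 585 + 70 + 126 + 47 = 828
COOP2 = 655 / 828 = 0.7911

79.1%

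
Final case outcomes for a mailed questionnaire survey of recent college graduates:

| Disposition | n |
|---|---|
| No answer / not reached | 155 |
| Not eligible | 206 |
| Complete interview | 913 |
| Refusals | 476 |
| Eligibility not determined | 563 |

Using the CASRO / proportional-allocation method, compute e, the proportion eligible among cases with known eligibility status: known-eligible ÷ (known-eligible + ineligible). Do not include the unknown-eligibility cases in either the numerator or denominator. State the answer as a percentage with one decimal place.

Eligible (known) → 913 + 476 + 155 = 1544
e = 1544 / (1544 + 206) = 1544 / 1750 = 0.8823

88.2%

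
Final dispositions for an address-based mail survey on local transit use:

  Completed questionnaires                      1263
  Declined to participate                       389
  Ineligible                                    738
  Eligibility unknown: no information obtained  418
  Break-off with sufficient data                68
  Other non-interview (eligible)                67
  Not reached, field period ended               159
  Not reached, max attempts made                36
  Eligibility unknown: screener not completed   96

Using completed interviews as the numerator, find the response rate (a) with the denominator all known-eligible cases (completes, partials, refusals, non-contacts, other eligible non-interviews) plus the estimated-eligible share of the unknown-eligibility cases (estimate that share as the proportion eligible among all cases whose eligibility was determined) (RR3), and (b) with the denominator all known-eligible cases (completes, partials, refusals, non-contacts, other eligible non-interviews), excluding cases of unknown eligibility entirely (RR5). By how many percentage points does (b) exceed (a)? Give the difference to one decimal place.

10.1

Never reached = 159 + 36 = 195
Unknown if eligible = 96 + 418 = 514
Top → 1263
Known eligible → 1263 + 68 + 389 + 195 + 67 = 1982
e = 1982 / (1982 + 738) = 1982 / 2720 = 0.7287
Eligible share of unknowns → 0.7287 × 514 = 374.55
Base → 1982 + 374.55 = 2356.55
RR3 = 1263 / 2356.55 = 0.5360
Base → 1263 + 68 + 389 + 195 + 67 = 1982
RR5 = 1263 / 1982 = 0.6372
Difference = 63.72 − 53.60 = 10.12 percentage points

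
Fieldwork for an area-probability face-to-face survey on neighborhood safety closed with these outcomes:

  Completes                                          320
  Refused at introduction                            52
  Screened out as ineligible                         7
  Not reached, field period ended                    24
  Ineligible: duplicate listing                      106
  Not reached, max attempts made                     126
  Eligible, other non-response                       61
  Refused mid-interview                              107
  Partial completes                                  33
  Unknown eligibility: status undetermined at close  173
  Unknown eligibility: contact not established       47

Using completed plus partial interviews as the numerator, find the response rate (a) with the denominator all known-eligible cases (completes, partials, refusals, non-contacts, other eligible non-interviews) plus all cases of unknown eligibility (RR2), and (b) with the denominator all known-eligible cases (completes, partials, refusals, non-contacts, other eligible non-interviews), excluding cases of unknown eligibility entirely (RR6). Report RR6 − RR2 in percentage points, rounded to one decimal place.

Refusals = 52 + 107 = 159
No contact after all attempts = 24 + 126 = 150
Unknown eligibility = 47 + 173 = 220
Ineligible = 7 + 106 = 113
Num → 320 + 33 = 353
Base → 320 + 33 + 159 + 150 + 61 + 220 = 943
RR2 = 353 / 943 = 0.3743
Base → 320 + 33 + 159 + 150 + 61 = 723
RR6 = 353 / 723 = 0.4882
Difference = 48.82 − 37.43 = 11.39 percentage points

11.4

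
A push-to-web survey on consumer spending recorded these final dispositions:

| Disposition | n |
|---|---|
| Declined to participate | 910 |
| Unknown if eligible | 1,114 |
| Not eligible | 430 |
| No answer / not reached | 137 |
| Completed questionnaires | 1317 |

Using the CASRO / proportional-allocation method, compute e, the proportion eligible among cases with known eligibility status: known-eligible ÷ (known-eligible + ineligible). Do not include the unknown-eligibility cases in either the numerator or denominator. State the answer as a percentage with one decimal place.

84.6%

Known eligible = 1317 + 910 + 137 = 2364
e = 2364 / (2364 + 430) = 2364 / 2794 = 0.8461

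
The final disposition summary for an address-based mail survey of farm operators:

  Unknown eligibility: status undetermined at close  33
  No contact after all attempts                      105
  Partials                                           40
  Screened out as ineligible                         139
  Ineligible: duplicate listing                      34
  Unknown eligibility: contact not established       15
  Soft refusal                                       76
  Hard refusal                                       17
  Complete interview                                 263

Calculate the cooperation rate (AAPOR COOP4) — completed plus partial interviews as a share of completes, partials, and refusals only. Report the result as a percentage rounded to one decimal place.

Refusals = 17 + 76 = 93
Unknown eligibility = 15 + 33 = 48
Ineligible = 139 + 34 = 173
Num → 263 + 40 = 303
Denom → 263 + 40 + 93 = 396
COOP4 = 303 / 396 = 0.7652

76.5%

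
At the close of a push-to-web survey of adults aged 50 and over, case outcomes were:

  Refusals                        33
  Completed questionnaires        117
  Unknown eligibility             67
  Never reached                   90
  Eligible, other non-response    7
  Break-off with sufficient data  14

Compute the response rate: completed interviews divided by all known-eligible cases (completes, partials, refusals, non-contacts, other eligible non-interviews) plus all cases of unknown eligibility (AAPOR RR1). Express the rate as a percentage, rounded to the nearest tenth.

Numerator: 117
Base: 117 + 14 + 33 + 90 + 7 + 67 = 328
RR1 = 117 / 328 = 0.3567

35.7%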